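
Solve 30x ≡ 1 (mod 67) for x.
Since 67 is prime, by Fermat 30^(-1) ≡ 30^{65} ≡ 38 (mod 67). Verify: 30 × 38 = 1140 ≡ 1 (mod 67)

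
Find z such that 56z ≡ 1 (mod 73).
Since 73 is prime, by Fermat 56^(-1) ≡ 56^{71} ≡ 30 (mod 73). Verify: 56 × 30 = 1680 ≡ 1 (mod 73)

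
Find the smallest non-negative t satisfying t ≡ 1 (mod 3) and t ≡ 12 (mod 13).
M = 3 × 13 = 39. M₁ = 13, y₁ ≡ 1 (mod 3). M₂ = 3, y₂ ≡ 9 (mod 13). t = 1×13×1 + 12×3×9 ≡ 25 (mod 39)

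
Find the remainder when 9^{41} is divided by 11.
By Fermat: 9^{10} ≡ 1 mod 11. 41 = 4×10 + 1. So 9^{41} ≡ 9^{1} ≡ 9 mod 11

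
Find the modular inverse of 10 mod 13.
Since 13 is prime, by Fermat 10^(-1) ≡ 10^{11} ≡ 4 (mod 13). Verify: 10 × 4 = 40 ≡ 1 (mod 13)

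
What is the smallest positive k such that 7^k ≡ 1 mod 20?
Powers of 7 mod 20: 7^1≡7, 7^2≡9, 7^3≡3, 7^4≡1. ord_20(7) = 4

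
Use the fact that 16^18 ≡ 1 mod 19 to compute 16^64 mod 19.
By Fermat: 16^{18} ≡ 1 mod 19. 64 = 3×18 + 10. So 16^{64} ≡ 16^{10} ≡ 16 mod 19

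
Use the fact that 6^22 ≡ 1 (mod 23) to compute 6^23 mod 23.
By Fermat: 6^{22} ≡ 1 (mod 23). So 6^{23} = 6^{22} · 6^{1} ≡ 6^{1} ≡ 6 (mod 23)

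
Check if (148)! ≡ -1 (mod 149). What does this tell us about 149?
(148)! mod 149 = 148. Since this equals -1 (mod 149), Wilson confirms 149 is prime.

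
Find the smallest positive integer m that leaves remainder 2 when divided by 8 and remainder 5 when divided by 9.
M = 8 × 9 = 72. M₁ = 9, y₁ ≡ 1 (mod 8). M₂ = 8, y₂ ≡ 8 (mod 9). m = 2×9×1 + 5×8×8 ≡ 50 (mod 72)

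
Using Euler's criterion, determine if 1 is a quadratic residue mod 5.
By Euler's criterion: 1^{2} ≡ 1 (mod 5). Since this equals 1, 1 is a QR.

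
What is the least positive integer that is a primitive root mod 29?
g = 2. For each prime q|28: 2^{14}≡28, 2^{4}≡16, none ≡ 1, so ord_29(2) = 28 and 2 is a primitive root.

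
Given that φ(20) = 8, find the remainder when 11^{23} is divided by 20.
By Euler: 11^{8} ≡ 1 mod 20 since gcd(11, 20) = 1. 23 = 2×8 + 7. So 11^{23} ≡ 11^{7} ≡ 11 mod 20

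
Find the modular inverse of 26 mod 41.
Since 41 is prime, by Fermat 26^(-1) ≡ 26^{39} ≡ 30 mod 41. Verify: 26 × 30 = 780 ≡ 1 mod 41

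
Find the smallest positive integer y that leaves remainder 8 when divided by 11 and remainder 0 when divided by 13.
M = 11 × 13 = 143. M₁ = 13, y₁ ≡ 6 mod 11. M₂ = 11, y₂ ≡ 6 mod 13. y = 8×13×6 + 0×11×6 ≡ 52 mod 143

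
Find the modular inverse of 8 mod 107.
Since 107 is prime, by Fermat 8^(-1) ≡ 8^{105} ≡ 67 (mod 107). Verify: 8 × 67 = 536 ≡ 1 (mod 107)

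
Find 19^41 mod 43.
By repeated squaring mod 43: 19^{1}≡19, 19^{2}≡17, 19^{4}≡31, 19^{8}≡15, 19^{16}≡10, 19^{32}≡14. Then 19^{41} = 19^{32+8+1} ≡ 14 × 15 × 19 ≡ 34 mod 43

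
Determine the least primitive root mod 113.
g = 3. For each prime q|112: 3^{56}≡112, 3^{16}≡49, none ≡ 1, so ord_113(3) = 112 and 3 is a primitive root.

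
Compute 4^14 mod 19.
By repeated squaring (mod 19): 4^{1}≡4, 4^{2}≡16, 4^{4}≡9, 4^{8}≡5. Then 4^{14} = 4^{8+4+2} ≡ 5 × 9 × 16 ≡ 17 (mod 19)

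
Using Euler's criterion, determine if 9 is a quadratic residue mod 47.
By Euler's criterion: 9^{23} ≡ 1 mod 47. Since this equals 1, 9 is a QR.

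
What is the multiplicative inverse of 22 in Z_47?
Since 47 is prime, by Fermat 22^(-1) ≡ 22^{45} ≡ 15 (mod 47). Verify: 22 × 15 = 330 ≡ 1 (mod 47)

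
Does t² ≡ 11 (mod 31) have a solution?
By Euler's criterion: 11^{15} ≡ 30 (mod 31). Since this equals -1 (≡ 30), 11 is not a QR.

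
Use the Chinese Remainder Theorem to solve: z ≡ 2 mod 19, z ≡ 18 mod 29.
M = 19 × 29 = 551. M₁ = 29, y₁ ≡ 2 mod 19. M₂ = 19, y₂ ≡ 26 mod 29. z = 2×29×2 + 18×19×26 ≡ 192 mod 551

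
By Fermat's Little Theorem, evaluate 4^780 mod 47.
By Fermat: 4^{46} ≡ 1 (mod 47). 780 ≡ 44 (mod 46). So 4^{780} ≡ 4^{44} ≡ 3 (mod 47)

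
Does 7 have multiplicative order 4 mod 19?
Powers of 7 mod 19: 7^1≡7, 7^2≡11, 7^3≡1. Already 7^3≡1, so the order is 3 < 4. No, the actual order is 3.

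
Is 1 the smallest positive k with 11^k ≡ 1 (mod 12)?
Powers of 11 mod 12: 11^1≡11, 11^2≡1. 11^1≡11≢1, so ord ≠ 1. No, the actual order is 2.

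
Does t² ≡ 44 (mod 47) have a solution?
By Euler's criterion: 44^{23} ≡ 46 (mod 47). Since this equals -1 (≡ 46), 44 is not a QR.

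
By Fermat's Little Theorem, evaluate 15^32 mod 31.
By Fermat: 15^{30} ≡ 1 mod 31. So 15^{32} = 15^{30} · 15^{2} ≡ 15^{2} ≡ 8 mod 31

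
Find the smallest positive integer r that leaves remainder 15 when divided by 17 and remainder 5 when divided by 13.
M = 17 × 13 = 221. M₁ = 13, y₁ ≡ 4 mod 17. M₂ = 17, y₂ ≡ 10 mod 13. r = 15×13×4 + 5×17×10 ≡ 83 mod 221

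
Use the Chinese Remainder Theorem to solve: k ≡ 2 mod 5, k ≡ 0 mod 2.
M = 5 × 2 = 10. M₁ = 2, y₁ ≡ 3 mod 5. M₂ = 5, y₂ ≡ 1 mod 2. k = 2×2×3 + 0×5×1 ≡ 2 mod 10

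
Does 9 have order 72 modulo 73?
9^{6} ≡ 1 mod 73 and 6 < 72, so ord_73(9) = 6 ≠ 72 and 9 is not a primitive root.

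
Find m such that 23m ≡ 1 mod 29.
Since 29 is prime, by Fermat 23^(-1) ≡ 23^{27} ≡ 24 mod 29. Verify: 23 × 24 = 552 ≡ 1 mod 29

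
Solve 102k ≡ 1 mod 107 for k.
Since 107 is prime, by Fermat 102^(-1) ≡ 102^{105} ≡ 64 mod 107. Verify: 102 × 64 = 6528 ≡ 1 mod 107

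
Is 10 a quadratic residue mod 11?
By Euler's criterion: 10^{5} ≡ 10 (mod 11). Since this equals -1 (≡ 10), 10 is not a QR.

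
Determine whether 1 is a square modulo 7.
By Euler's criterion: 1^{3} ≡ 1 (mod 7). Since this equals 1, 1 is a QR.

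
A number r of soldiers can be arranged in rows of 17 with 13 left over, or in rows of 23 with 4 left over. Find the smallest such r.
M = 17 × 23 = 391. M₁ = 23, y₁ ≡ 3 mod 17. M₂ = 17, y₂ ≡ 19 mod 23. r = 13×23×3 + 4×17×19 ≡ 234 mod 391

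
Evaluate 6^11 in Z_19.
By repeated squaring mod 19: 6^{1}≡6, 6^{2}≡17, 6^{4}≡4, 6^{8}≡16. Then 6^{11} = 6^{8+2+1} ≡ 16 × 17 × 6 ≡ 17 mod 19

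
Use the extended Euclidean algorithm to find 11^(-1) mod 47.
Extended GCD: 11(-17) + 47(4) = 1. So 11^(-1) ≡ -17 ≡ 30 (mod 47). Verify: 11 × 30 = 330 ≡ 1 (mod 47)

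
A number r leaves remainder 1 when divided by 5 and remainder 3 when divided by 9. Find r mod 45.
M = 5 × 9 = 45. M₁ = 9, y₁ ≡ 4 mod 5. M₂ = 5, y₂ ≡ 2 mod 9. r = 1×9×4 + 3×5×2 ≡ 21 mod 45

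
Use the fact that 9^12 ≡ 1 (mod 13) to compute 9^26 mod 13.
By Fermat: 9^{12} ≡ 1 (mod 13). 26 = 2×12 + 2. So 9^{26} ≡ 9^{2} ≡ 3 (mod 13)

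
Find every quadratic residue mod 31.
Quadratic residues modulo 31: {1, 2, 4, 5, 7, 8, 9, 10, 14, 16, 18, 19, 20, 25, 28}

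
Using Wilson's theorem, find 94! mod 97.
(96)! = (94)! × (95) × (96) ≡ -1 mod 97. So (94)! ≡ -1 × [(96)(95)]^(-1) ≡ 48 mod 97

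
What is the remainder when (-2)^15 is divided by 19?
By repeated squaring mod 19: (-2)^{1}≡17, (-2)^{2}≡4, (-2)^{4}≡16, (-2)^{8}≡9. Then (-2)^{15} = (-2)^{8+4+2+1} ≡ 9 × 16 × 4 × 17 ≡ 7 mod 19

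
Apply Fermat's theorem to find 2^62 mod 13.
By Fermat: 2^{12} ≡ 1 mod 13. 62 = 5×12 + 2. So 2^{62} ≡ 2^{2} ≡ 4 mod 13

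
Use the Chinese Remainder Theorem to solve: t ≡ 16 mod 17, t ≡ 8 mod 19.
M = 17 × 19 = 323. M₁ = 19, y₁ ≡ 9 mod 17. M₂ = 17, y₂ ≡ 9 mod 19. t = 16×19×9 + 8×17×9 ≡ 84 mod 323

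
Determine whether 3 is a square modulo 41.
By Euler's criterion: 3^{20} ≡ 40 mod 41. Since this equals -1 (≡ 40), 3 is not a QR.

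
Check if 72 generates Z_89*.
72^{44} ≡ 1 (mod 89) and 44 < 88, so ord_89(72) = 44 ≠ 88 and 72 is not a primitive root.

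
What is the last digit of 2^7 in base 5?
Using Fermat: 2^{4} ≡ 1 (mod 5). 7 ≡ 3 (mod 4). So 2^{7} ≡ 2^{3} ≡ 3 (mod 5)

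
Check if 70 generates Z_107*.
ord_107(70) divides 106. For each prime q|106: 70^{53}≡106, 70^{2}≡85, none ≡ 1. So 70 has order 106 and is a primitive root mod 107.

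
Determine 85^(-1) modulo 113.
Since 113 is prime, by Fermat 85^(-1) ≡ 85^{111} ≡ 4 mod 113. Verify: 85 × 4 = 340 ≡ 1 mod 113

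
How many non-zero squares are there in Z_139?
For prime 139, there are (p-1)/2 = (139-1)/2 = 69 quadratic residues (excluding 0).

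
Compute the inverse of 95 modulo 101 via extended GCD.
Extended GCD: 95(-17) + 101(16) = 1. So 95^(-1) ≡ -17 ≡ 84 (mod 101). Verify: 95 × 84 = 7980 ≡ 1 (mod 101)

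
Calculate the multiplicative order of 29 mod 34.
Powers of 29 mod 34: 29^1≡29, 29^2≡25, 29^3≡11, 29^4≡13, 29^5≡3, 29^6≡19, 29^7≡7, 29^8≡33, 29^9≡5, 29^10≡9, 29^11≡23, 29^12≡21, 29^13≡31, 29^14≡15, 29^15≡27, 29^16≡1. So the order of 29 is 16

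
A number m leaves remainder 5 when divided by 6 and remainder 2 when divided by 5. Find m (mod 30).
M = 6 × 5 = 30. M₁ = 5, y₁ ≡ 5 (mod 6). M₂ = 6, y₂ ≡ 1 (mod 5). m = 5×5×5 + 2×6×1 ≡ 17 (mod 30)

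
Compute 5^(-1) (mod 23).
Since 23 is prime, by Fermat 5^(-1) ≡ 5^{21} ≡ 14 (mod 23). Verify: 5 × 14 = 70 ≡ 1 (mod 23)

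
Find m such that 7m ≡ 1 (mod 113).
Since 113 is prime, by Fermat 7^(-1) ≡ 7^{111} ≡ 97 (mod 113). Verify: 7 × 97 = 679 ≡ 1 (mod 113)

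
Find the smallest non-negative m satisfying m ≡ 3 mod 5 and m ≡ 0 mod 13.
M = 5 × 13 = 65. M₁ = 13, y₁ ≡ 2 mod 5. M₂ = 5, y₂ ≡ 8 mod 13. m = 3×13×2 + 0×5×8 ≡ 13 mod 65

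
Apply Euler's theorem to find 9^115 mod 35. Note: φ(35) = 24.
By Euler: 9^{24} ≡ 1 mod 35 since gcd(9, 35) = 1. 115 = 4×24 + 19. So 9^{115} ≡ 9^{19} ≡ 9 mod 35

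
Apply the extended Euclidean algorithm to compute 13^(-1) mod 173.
Extended GCD: 13(40) + 173(-3) = 1. So 13^(-1) ≡ 40 mod 173. Verify: 13 × 40 = 520 ≡ 1 mod 173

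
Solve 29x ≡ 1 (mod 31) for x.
Since 31 is prime, by Fermat 29^(-1) ≡ 29^{29} ≡ 15 (mod 31). Verify: 29 × 15 = 435 ≡ 1 (mod 31)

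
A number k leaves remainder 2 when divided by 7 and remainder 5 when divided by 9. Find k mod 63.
M = 7 × 9 = 63. M₁ = 9, y₁ ≡ 4 mod 7. M₂ = 7, y₂ ≡ 4 mod 9. k = 2×9×4 + 5×7×4 ≡ 23 mod 63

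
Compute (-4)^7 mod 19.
By repeated squaring (mod 19): (-4)^{1}≡15, (-4)^{2}≡16, (-4)^{4}≡9. Then (-4)^{7} = (-4)^{4+2+1} ≡ 9 × 16 × 15 ≡ 13 (mod 19)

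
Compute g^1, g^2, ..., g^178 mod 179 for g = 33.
33^1, 33^2, ..., 33^{178} mod 179: [33, 15, 137, 46, 86, 153, 37, 147, 18, 57, 91, 139, 112, 116, 69, 129, 140, 145, 131, 27, 175, 47, 119, 168, 174, 14, 104, 31, 128, 107, 130, 173, 160, 89, 73, 82, 21, 156, 136, 13, 71, 16, 170, 61, 44, 20, 123, 121, 55, 25, 109, 17, 24, 76, 2, 66, 30, 95, 92, 172, 127, 74, 115, 36, 114, 3, 99, 45, 53, 138, 79, 101, 111, 83, 54, 171, 94, 59, 157, 169, 28, 29, 62, 77, 35, 81, 167, 141, 178, 146, 164, 42, 133, 93, 26, 142, 32, 161, 122, 88, 40, 67, 63, 110, 50, 39, 34, 48, 152, 4, 132, 60, 11, 5, 165, 75, 148, 51, 72, 49, 6, 19, 90, 106, 97, 158, 23, 43, 166, 108, 163, 9, 118, 135, 159, 56, 58, 124, 154, 70, 162, 155, 103, 177, 113, 149, 84, 87, 7, 52, 105, 64, 143, 65, 176, 80, 134, 126, 41, 100, 78, 68, 96, 125, 8, 85, 120, 22, 10, 151, 150, 117, 102, 144, 98, 12, 38, 1]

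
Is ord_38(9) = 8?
Powers of 9 mod 38: 9^1≡9, 9^2≡5, 9^3≡7, 9^4≡25, 9^5≡35, 9^6≡11, 9^7≡23, 9^8≡17, 9^9≡1. 9^8≡17≢1, so ord ≠ 8. No, the actual order is 9.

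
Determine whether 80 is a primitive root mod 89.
80^{44} ≡ 1 (mod 89) and 44 < 88, so ord_89(80) = 44 ≠ 88 and 80 is not a primitive root.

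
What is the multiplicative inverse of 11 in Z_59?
Since 59 is prime, by Fermat 11^(-1) ≡ 11^{57} ≡ 43 (mod 59). Verify: 11 × 43 = 473 ≡ 1 (mod 59)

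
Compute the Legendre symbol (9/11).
(9/11) = 9^{5} mod 11 = 1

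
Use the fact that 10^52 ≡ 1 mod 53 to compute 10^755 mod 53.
By Fermat: 10^{52} ≡ 1 mod 53. 755 ≡ 27 mod 52. So 10^{755} ≡ 10^{27} ≡ 10 mod 53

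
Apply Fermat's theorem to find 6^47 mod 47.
By Fermat: 6^{46} ≡ 1 mod 47. So 6^{47} = 6^{46} · 6^{1} ≡ 6^{1} ≡ 6 mod 47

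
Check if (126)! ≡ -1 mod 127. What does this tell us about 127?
(126)! mod 127 = 126. Since this equals -1 mod 127, Wilson confirms 127 is prime.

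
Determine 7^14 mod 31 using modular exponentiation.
By repeated squaring mod 31: 7^{1}≡7, 7^{2}≡18, 7^{4}≡14, 7^{8}≡10. Then 7^{14} = 7^{8+4+2} ≡ 10 × 14 × 18 ≡ 9 mod 31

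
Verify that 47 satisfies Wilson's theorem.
(46)! mod 47 = 46. Since this equals -1 (mod 47), Wilson confirms 47 is prime.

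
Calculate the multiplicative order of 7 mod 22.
Powers of 7 mod 22: 7^1≡7, 7^2≡5, 7^3≡13, 7^4≡3, 7^5≡21, 7^6≡15, 7^7≡17, 7^8≡9, 7^9≡19, 7^10≡1. So the order of 7 is 10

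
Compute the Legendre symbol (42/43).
(42/43) = 42^{21} mod 43 = -1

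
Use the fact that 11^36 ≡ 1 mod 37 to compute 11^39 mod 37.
By Fermat: 11^{36} ≡ 1 mod 37. So 11^{39} = 11^{36} · 11^{3} ≡ 11^{3} ≡ 36 mod 37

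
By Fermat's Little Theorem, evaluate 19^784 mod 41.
By Fermat: 19^{40} ≡ 1 (mod 41). 784 ≡ 24 (mod 40). So 19^{784} ≡ 19^{24} ≡ 18 (mod 41)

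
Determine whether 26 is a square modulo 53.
By Euler's criterion: 26^{26} ≡ 52 (mod 53). Since this equals -1 (≡ 52), 26 is not a QR.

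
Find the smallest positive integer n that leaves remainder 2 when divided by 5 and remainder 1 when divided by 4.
M = 5 × 4 = 20. M₁ = 4, y₁ ≡ 4 mod 5. M₂ = 5, y₂ ≡ 1 mod 4. n = 2×4×4 + 1×5×1 ≡ 17 mod 20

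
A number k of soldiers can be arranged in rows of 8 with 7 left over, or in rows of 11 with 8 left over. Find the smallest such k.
M = 8 × 11 = 88. M₁ = 11, y₁ ≡ 3 (mod 8). M₂ = 8, y₂ ≡ 7 (mod 11). k = 7×11×3 + 8×8×7 ≡ 63 (mod 88)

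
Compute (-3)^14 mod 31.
By repeated squaring mod 31: (-3)^{1}≡28, (-3)^{2}≡9, (-3)^{4}≡19, (-3)^{8}≡20. Then (-3)^{14} = (-3)^{8+4+2} ≡ 20 × 19 × 9 ≡ 10 mod 31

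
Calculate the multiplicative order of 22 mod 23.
Powers of 22 mod 23: 22^1≡22, 22^2≡1. ord_23(22) = 2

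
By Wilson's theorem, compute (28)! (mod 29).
By Wilson's theorem, (28)! ≡ -1 ≡ 28 (mod 29)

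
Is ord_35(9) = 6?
Powers of 9 mod 35: 9^1≡9, 9^2≡11, 9^3≡29, 9^4≡16, 9^5≡4, 9^6≡1. First k with 9^k≡1 is k=6. Yes, ord_35(9) = 6.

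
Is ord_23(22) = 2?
Powers of 22 mod 23: 22^1≡22, 22^2≡1. First k with 22^k≡1 is k=2. Yes, ord_23(22) = 2.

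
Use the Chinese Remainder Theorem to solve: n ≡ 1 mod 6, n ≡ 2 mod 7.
M = 6 × 7 = 42. M₁ = 7, y₁ ≡ 1 mod 6. M₂ = 6, y₂ ≡ 6 mod 7. n = 1×7×1 + 2×6×6 ≡ 37 mod 42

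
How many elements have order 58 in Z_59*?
A prime p has φ(p-1) primitive roots; here φ(58) = 28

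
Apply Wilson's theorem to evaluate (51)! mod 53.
(52)! = (51)! × (52) ≡ -1 (mod 53). So (51)! ≡ -1 × (52)^(-1) ≡ (-1)×(-1) = 1 (mod 53)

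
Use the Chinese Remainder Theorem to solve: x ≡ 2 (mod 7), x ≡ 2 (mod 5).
M = 7 × 5 = 35. M₁ = 5, y₁ ≡ 3 (mod 7). M₂ = 7, y₂ ≡ 3 (mod 5). x = 2×5×3 + 2×7×3 ≡ 2 (mod 35)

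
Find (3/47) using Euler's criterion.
(3/47) = 3^{23} mod 47 = 1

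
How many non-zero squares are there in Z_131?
For prime 131, there are (p-1)/2 = (131-1)/2 = 65 quadratic residues (excluding 0).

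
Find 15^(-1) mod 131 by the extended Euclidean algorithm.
Extended GCD: 15(35) + 131(-4) = 1. So 15^(-1) ≡ 35 mod 131. Verify: 15 × 35 = 525 ≡ 1 mod 131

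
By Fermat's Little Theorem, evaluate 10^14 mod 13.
By Fermat: 10^{12} ≡ 1 mod 13. So 10^{14} = 10^{12} · 10^{2} ≡ 10^{2} ≡ 9 mod 13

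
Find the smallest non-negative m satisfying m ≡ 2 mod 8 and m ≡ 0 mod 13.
M = 8 × 13 = 104. M₁ = 13, y₁ ≡ 5 mod 8. M₂ = 8, y₂ ≡ 5 mod 13. m = 2×13×5 + 0×8×5 ≡ 26 mod 104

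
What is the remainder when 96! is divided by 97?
By Wilson's theorem, (96)! ≡ -1 ≡ 96 mod 97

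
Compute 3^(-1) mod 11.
Since 11 is prime, by Fermat 3^(-1) ≡ 3^{9} ≡ 4 mod 11. Verify: 3 × 4 = 12 ≡ 1 mod 11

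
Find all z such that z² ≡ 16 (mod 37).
The square roots of 16 mod 37 are 33 and 4. Verify: 33² = 1089 ≡ 16 (mod 37)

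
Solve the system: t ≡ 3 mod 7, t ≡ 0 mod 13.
M = 7 × 13 = 91. M₁ = 13, y₁ ≡ 6 mod 7. M₂ = 7, y₂ ≡ 2 mod 13. t = 3×13×6 + 0×7×2 ≡ 52 mod 91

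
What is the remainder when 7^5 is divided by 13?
By repeated squaring mod 13: 7^{1}≡7, 7^{2}≡10, 7^{4}≡9. Then 7^{5} = 7^{4+1} ≡ 9 × 7 ≡ 11 mod 13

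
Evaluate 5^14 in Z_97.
By repeated squaring (mod 97): 5^{1}≡5, 5^{2}≡25, 5^{4}≡43, 5^{8}≡6. Then 5^{14} = 5^{8+4+2} ≡ 6 × 43 × 25 ≡ 48 (mod 97)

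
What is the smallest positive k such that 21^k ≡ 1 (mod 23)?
Powers of 21 mod 23: 21^1≡21, 21^2≡4, 21^3≡15, 21^4≡16, 21^5≡14, 21^6≡18, 21^7≡10, 21^8≡3, 21^9≡17, 21^10≡12, 21^11≡22, 21^12≡2, 21^13≡19, 21^14≡8, 21^15≡7, 21^16≡9, 21^17≡5, 21^18≡13, 21^19≡20, 21^20≡6, 21^21≡11, 21^22≡1. So the order of 21 is 22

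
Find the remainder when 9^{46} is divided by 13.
By Fermat: 9^{12} ≡ 1 (mod 13). 46 = 3×12 + 10. So 9^{46} ≡ 9^{10} ≡ 9 (mod 13)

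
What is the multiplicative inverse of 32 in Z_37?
Since 37 is prime, by Fermat 32^(-1) ≡ 32^{35} ≡ 22 mod 37. Verify: 32 × 22 = 704 ≡ 1 mod 37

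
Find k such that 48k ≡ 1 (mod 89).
Since 89 is prime, by Fermat 48^(-1) ≡ 48^{87} ≡ 13 (mod 89). Verify: 48 × 13 = 624 ≡ 1 (mod 89)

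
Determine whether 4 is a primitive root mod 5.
4^{2} ≡ 1 mod 5 and 2 < 4, so ord_5(4) = 2 ≠ 4 and 4 is not a primitive root.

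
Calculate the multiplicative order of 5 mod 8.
Powers of 5 mod 8: 5^1≡5, 5^2≡1. So the order of 5 is 2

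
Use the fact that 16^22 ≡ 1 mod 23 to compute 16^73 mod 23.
By Fermat: 16^{22} ≡ 1 mod 23. 73 = 3×22 + 7. So 16^{73} ≡ 16^{7} ≡ 18 mod 23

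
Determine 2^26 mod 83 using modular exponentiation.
By repeated squaring mod 83: 2^{1}≡2, 2^{2}≡4, 2^{4}≡16, 2^{8}≡7, 2^{16}≡49. Then 2^{26} = 2^{16+8+2} ≡ 49 × 7 × 4 ≡ 44 mod 83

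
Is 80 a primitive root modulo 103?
80^{34} ≡ 1 mod 103 and 34 < 102, so ord_103(80) = 34 ≠ 102 and 80 is not a primitive root.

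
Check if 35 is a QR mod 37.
By Euler's criterion: 35^{18} ≡ 36 mod 37. Since this equals -1 (≡ 36), 35 is not a QR.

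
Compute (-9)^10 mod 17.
By repeated squaring (mod 17): (-9)^{1}≡8, (-9)^{2}≡13, (-9)^{4}≡16, (-9)^{8}≡1. Then (-9)^{10} = (-9)^{8+2} ≡ 1 × 13 ≡ 13 (mod 17)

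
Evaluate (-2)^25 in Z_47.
By repeated squaring mod 47: (-2)^{1}≡45, (-2)^{2}≡4, (-2)^{4}≡16, (-2)^{8}≡21, (-2)^{16}≡18. Then (-2)^{25} = (-2)^{16+8+1} ≡ 18 × 21 × 45 ≡ 43 mod 47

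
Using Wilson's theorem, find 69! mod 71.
(70)! = (69)! × (70) ≡ -1 (mod 71). So (69)! ≡ -1 × (70)^(-1) ≡ (-1)×(-1) = 1 (mod 71)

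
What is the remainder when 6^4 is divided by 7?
6^{4} = 1296 ≡ 1 (mod 7)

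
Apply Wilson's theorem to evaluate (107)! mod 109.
(108)! = (107)! × (108) ≡ -1 (mod 109). So (107)! ≡ -1 × (108)^(-1) ≡ (-1)×(-1) = 1 (mod 109)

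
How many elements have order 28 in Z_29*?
A prime p has φ(p-1) primitive roots; here φ(28) = 12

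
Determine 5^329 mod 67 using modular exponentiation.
Using Fermat: 5^{66} ≡ 1 mod 67. 329 ≡ 65 mod 66. So 5^{329} ≡ 5^{65} ≡ 27 mod 67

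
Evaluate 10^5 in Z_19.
By repeated squaring mod 19: 10^{1}≡10, 10^{2}≡5, 10^{4}≡6. Then 10^{5} = 10^{4+1} ≡ 6 × 10 ≡ 3 mod 19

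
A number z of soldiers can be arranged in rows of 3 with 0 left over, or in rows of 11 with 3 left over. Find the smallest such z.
M = 3 × 11 = 33. M₁ = 11, y₁ ≡ 2 mod 3. M₂ = 3, y₂ ≡ 4 mod 11. z = 0×11×2 + 3×3×4 ≡ 3 mod 33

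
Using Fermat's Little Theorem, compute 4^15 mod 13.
By Fermat: 4^{12} ≡ 1 mod 13. So 4^{15} = 4^{12} · 4^{3} ≡ 4^{3} ≡ 12 mod 13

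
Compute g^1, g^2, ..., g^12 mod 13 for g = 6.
6^1, 6^2, ..., 6^{12} mod 13: [6, 10, 8, 9, 2, 12, 7, 3, 5, 4, 11, 1]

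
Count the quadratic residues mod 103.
Exactly half the non-zero residues mod a prime are QRs: (103-1)/2 = 51.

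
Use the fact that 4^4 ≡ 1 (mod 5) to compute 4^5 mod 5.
By Fermat: 4^{4} ≡ 1 (mod 5). So 4^{5} = 4^{4} · 4^{1} ≡ 4^{1} ≡ 4 (mod 5)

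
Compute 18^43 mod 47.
By repeated squaring mod 47: 18^{1}≡18, 18^{2}≡42, 18^{4}≡25, 18^{8}≡14, 18^{16}≡8, 18^{32}≡17. Then 18^{43} = 18^{32+8+2+1} ≡ 17 × 14 × 42 × 18 ≡ 12 mod 47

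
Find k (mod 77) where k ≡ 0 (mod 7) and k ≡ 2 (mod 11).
M = 7 × 11 = 77. M₁ = 11, y₁ ≡ 2 (mod 7). M₂ = 7, y₂ ≡ 8 (mod 11). k = 0×11×2 + 2×7×8 ≡ 35 (mod 77)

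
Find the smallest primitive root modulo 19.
g = 2. For each prime q|18: 2^{9}≡18, 2^{6}≡7, none ≡ 1, so ord_19(2) = 18 and 2 is a primitive root.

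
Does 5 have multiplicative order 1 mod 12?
Powers of 5 mod 12: 5^1≡5, 5^2≡1. 5^1≡5≢1, so ord ≠ 1. No, the actual order is 2.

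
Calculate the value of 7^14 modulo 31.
By repeated squaring mod 31: 7^{1}≡7, 7^{2}≡18, 7^{4}≡14, 7^{8}≡10. Then 7^{14} = 7^{8+4+2} ≡ 10 × 14 × 18 ≡ 9 mod 31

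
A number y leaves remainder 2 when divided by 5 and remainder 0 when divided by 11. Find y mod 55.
M = 5 × 11 = 55. M₁ = 11, y₁ ≡ 1 mod 5. M₂ = 5, y₂ ≡ 9 mod 11. y = 2×11×1 + 0×5×9 ≡ 22 mod 55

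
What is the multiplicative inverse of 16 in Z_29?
Since 29 is prime, by Fermat 16^(-1) ≡ 16^{27} ≡ 20 mod 29. Verify: 16 × 20 = 320 ≡ 1 mod 29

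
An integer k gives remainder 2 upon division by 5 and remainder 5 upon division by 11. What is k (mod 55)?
M = 5 × 11 = 55. M₁ = 11, y₁ ≡ 1 (mod 5). M₂ = 5, y₂ ≡ 9 (mod 11). k = 2×11×1 + 5×5×9 ≡ 27 (mod 55)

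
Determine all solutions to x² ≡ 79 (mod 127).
The square roots of 79 mod 127 are 98 and 29. Verify: 98² = 9604 ≡ 79 (mod 127)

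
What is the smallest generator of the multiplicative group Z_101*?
g = 2. For each prime q|100: 2^{50}≡100, 2^{20}≡95, none ≡ 1, so ord_101(2) = 100 and 2 is a primitive root.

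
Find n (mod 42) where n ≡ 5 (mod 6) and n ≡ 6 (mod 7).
M = 6 × 7 = 42. M₁ = 7, y₁ ≡ 1 (mod 6). M₂ = 6, y₂ ≡ 6 (mod 7). n = 5×7×1 + 6×6×6 ≡ 41 (mod 42)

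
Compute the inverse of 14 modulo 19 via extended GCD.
Extended GCD: 14(-4) + 19(3) = 1. So 14^(-1) ≡ -4 ≡ 15 (mod 19). Verify: 14 × 15 = 210 ≡ 1 (mod 19)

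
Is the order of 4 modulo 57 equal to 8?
Powers of 4 mod 57: 4^1≡4, 4^2≡16, 4^3≡7, 4^4≡28, 4^5≡55, 4^6≡49, 4^7≡25, 4^8≡43, 4^9≡1. 4^8≡43≢1, so ord ≠ 8. No, the actual order is 9.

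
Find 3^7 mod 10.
By repeated squaring mod 10: 3^{1}≡3, 3^{2}≡9, 3^{4}≡1. Then 3^{7} = 3^{4+2+1} ≡ 1 × 9 × 3 ≡ 7 mod 10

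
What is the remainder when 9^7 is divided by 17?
By repeated squaring (mod 17): 9^{1}≡9, 9^{2}≡13, 9^{4}≡16. Then 9^{7} = 9^{4+2+1} ≡ 16 × 13 × 9 ≡ 2 (mod 17)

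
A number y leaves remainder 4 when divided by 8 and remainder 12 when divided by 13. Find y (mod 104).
M = 8 × 13 = 104. M₁ = 13, y₁ ≡ 5 (mod 8). M₂ = 8, y₂ ≡ 5 (mod 13). y = 4×13×5 + 12×8×5 ≡ 12 (mod 104)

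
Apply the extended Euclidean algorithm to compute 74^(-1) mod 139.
Extended GCD: 74(62) + 139(-33) = 1. So 74^(-1) ≡ 62 mod 139. Verify: 74 × 62 = 4588 ≡ 1 mod 139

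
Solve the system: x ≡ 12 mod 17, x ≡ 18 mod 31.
M = 17 × 31 = 527. M₁ = 31, y₁ ≡ 11 mod 17. M₂ = 17, y₂ ≡ 11 mod 31. x = 12×31×11 + 18×17×11 ≡ 80 mod 527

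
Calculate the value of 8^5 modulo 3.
Using Fermat: 8^{2} ≡ 1 (mod 3). 5 ≡ 1 (mod 2). So 8^{5} ≡ 8^{1} ≡ 2 (mod 3)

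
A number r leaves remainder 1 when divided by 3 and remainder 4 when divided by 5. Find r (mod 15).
M = 3 × 5 = 15. M₁ = 5, y₁ ≡ 2 (mod 3). M₂ = 3, y₂ ≡ 2 (mod 5). r = 1×5×2 + 4×3×2 ≡ 4 (mod 15)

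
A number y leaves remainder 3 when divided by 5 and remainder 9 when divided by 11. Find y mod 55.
M = 5 × 11 = 55. M₁ = 11, y₁ ≡ 1 mod 5. M₂ = 5, y₂ ≡ 9 mod 11. y = 3×11×1 + 9×5×9 ≡ 53 mod 55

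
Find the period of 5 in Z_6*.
Powers of 5 mod 6: 5^1≡5, 5^2≡1. ord_6(5) = 2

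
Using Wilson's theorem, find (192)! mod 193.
By Wilson's theorem, (192)! ≡ -1 ≡ 192 mod 193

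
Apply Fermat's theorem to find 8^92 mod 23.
By Fermat: 8^{22} ≡ 1 mod 23. 92 = 4×22 + 4. So 8^{92} ≡ 8^{4} ≡ 2 mod 23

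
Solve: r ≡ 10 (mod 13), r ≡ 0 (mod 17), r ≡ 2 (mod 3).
M = 13 × 17 × 3 = 663. M₁ = 51, y₁ ≡ 12 (mod 13). M₂ = 39, y₂ ≡ 7 (mod 17). M₃ = 221, y₃ ≡ 2 (mod 3). r = 10×51×12 + 0×39×7 + 2×221×2 ≡ 374 (mod 663)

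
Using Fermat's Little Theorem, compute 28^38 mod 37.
By Fermat: 28^{36} ≡ 1 mod 37. So 28^{38} = 28^{36} · 28^{2} ≡ 28^{2} ≡ 7 mod 37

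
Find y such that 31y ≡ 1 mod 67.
Since 67 is prime, by Fermat 31^(-1) ≡ 31^{65} ≡ 13 mod 67. Verify: 31 × 13 = 403 ≡ 1 mod 67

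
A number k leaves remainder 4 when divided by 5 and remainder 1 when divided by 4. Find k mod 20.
M = 5 × 4 = 20. M₁ = 4, y₁ ≡ 4 mod 5. M₂ = 5, y₂ ≡ 1 mod 4. k = 4×4×4 + 1×5×1 ≡ 9 mod 20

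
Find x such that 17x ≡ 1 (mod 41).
Since 41 is prime, by Fermat 17^(-1) ≡ 17^{39} ≡ 29 (mod 41). Verify: 17 × 29 = 493 ≡ 1 (mod 41)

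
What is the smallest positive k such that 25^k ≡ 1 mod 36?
Powers of 25 mod 36: 25^1≡25, 25^2≡13, 25^3≡1. ord_36(25) = 3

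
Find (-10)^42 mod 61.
By repeated squaring mod 61: (-10)^{1}≡51, (-10)^{2}≡39, (-10)^{4}≡57, (-10)^{8}≡16, (-10)^{16}≡12, (-10)^{32}≡22. Then (-10)^{42} = (-10)^{32+8+2} ≡ 22 × 16 × 39 ≡ 3 mod 61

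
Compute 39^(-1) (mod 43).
Since 43 is prime, by Fermat 39^(-1) ≡ 39^{41} ≡ 32 (mod 43). Verify: 39 × 32 = 1248 ≡ 1 (mod 43)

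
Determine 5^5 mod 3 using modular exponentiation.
Using Fermat: 5^{2} ≡ 1 mod 3. 5 ≡ 1 mod 2. So 5^{5} ≡ 5^{1} ≡ 2 mod 3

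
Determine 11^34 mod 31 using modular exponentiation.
Using Fermat: 11^{30} ≡ 1 mod 31. 34 ≡ 4 mod 30. So 11^{34} ≡ 11^{4} ≡ 9 mod 31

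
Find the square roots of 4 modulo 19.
The square roots of 4 mod 19 are 17 and 2. Verify: 17² = 289 ≡ 4 mod 19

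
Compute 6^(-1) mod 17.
Since 17 is prime, by Fermat 6^(-1) ≡ 6^{15} ≡ 3 mod 17. Verify: 6 × 3 = 18 ≡ 1 mod 17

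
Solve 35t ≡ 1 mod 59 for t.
Since 59 is prime, by Fermat 35^(-1) ≡ 35^{57} ≡ 27 mod 59. Verify: 35 × 27 = 945 ≡ 1 mod 59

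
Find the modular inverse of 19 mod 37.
Since 37 is prime, by Fermat 19^(-1) ≡ 19^{35} ≡ 2 mod 37. Verify: 19 × 2 = 38 ≡ 1 mod 37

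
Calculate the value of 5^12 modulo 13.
Using Fermat: 5^{12} ≡ 1 (mod 13). 12 ≡ 0 (mod 12). So 5^{12} ≡ 5^{0} ≡ 1 (mod 13)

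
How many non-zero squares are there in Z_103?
Exactly half the non-zero residues mod a prime are QRs: (103-1)/2 = 51.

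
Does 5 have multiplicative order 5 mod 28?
Powers of 5 mod 28: 5^1≡5, 5^2≡25, 5^3≡13, 5^4≡9, 5^5≡17, 5^6≡1. 5^5≡17≢1, so ord ≠ 5. No, the actual order is 6.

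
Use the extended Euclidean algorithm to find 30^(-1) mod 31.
Extended GCD: 30(-1) + 31(1) = 1. So 30^(-1) ≡ -1 ≡ 30 mod 31. Verify: 30 × 30 = 900 ≡ 1 mod 31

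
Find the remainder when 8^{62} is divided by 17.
By Fermat: 8^{16} ≡ 1 mod 17. 62 = 3×16 + 14. So 8^{62} ≡ 8^{14} ≡ 4 mod 17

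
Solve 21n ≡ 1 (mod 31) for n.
Since 31 is prime, by Fermat 21^(-1) ≡ 21^{29} ≡ 3 (mod 31). Verify: 21 × 3 = 63 ≡ 1 (mod 31)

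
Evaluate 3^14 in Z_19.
By repeated squaring (mod 19): 3^{1}≡3, 3^{2}≡9, 3^{4}≡5, 3^{8}≡6. Then 3^{14} = 3^{8+4+2} ≡ 6 × 5 × 9 ≡ 4 (mod 19)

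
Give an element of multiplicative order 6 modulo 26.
17 has order 6 mod 26 since 17^{6} ≡ 1 mod 26 and no smaller power works.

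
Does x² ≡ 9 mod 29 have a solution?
By Euler's criterion: 9^{14} ≡ 1 mod 29. Since this equals 1, 9 is a QR.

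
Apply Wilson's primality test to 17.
(16)! mod 17 = 16. Since 16 ≡ -1 mod 17, 17 is prime.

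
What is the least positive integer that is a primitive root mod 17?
g = 3. Powers: [3, 9, 10, 13, 5, 15, 11, 16, ...] generates all 16 non-zero residues.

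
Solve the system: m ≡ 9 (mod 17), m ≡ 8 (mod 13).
M = 17 × 13 = 221. M₁ = 13, y₁ ≡ 4 (mod 17). M₂ = 17, y₂ ≡ 10 (mod 13). m = 9×13×4 + 8×17×10 ≡ 60 (mod 221)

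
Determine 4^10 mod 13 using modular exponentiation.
By repeated squaring mod 13: 4^{1}≡4, 4^{2}≡3, 4^{4}≡9, 4^{8}≡3. Then 4^{10} = 4^{8+2} ≡ 3 × 3 ≡ 9 mod 13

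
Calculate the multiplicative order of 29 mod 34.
Powers of 29 mod 34: 29^1≡29, 29^2≡25, 29^3≡11, 29^4≡13, 29^5≡3, 29^6≡19, 29^7≡7, 29^8≡33, 29^9≡5, 29^10≡9, 29^11≡23, 29^12≡21, 29^13≡31, 29^14≡15, 29^15≡27, 29^16≡1. Order = 16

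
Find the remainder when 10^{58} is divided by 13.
By Fermat: 10^{12} ≡ 1 mod 13. 58 = 4×12 + 10. So 10^{58} ≡ 10^{10} ≡ 3 mod 13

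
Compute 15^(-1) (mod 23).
Since 23 is prime, by Fermat 15^(-1) ≡ 15^{21} ≡ 20 (mod 23). Verify: 15 × 20 = 300 ≡ 1 (mod 23)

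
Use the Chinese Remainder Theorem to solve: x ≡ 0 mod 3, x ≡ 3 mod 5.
M = 3 × 5 = 15. M₁ = 5, y₁ ≡ 2 mod 3. M₂ = 3, y₂ ≡ 2 mod 5. x = 0×5×2 + 3×3×2 ≡ 3 mod 15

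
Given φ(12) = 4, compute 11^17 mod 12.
By Euler: 11^{4} ≡ 1 (mod 12) since gcd(11, 12) = 1. 17 = 4×4 + 1. So 11^{17} ≡ 11^{1} ≡ 11 (mod 12)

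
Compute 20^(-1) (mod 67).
Since 67 is prime, by Fermat 20^(-1) ≡ 20^{65} ≡ 57 (mod 67). Verify: 20 × 57 = 1140 ≡ 1 (mod 67)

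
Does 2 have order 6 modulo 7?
2^{3} ≡ 1 (mod 7) and 3 < 6, so ord_7(2) = 3 ≠ 6 and 2 is not a primitive root.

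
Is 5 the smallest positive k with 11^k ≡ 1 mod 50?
Powers of 11 mod 50: 11^1≡11, 11^2≡21, 11^3≡31, 11^4≡41, 11^5≡1. First k with 11^k≡1 is k=5. Yes, ord_50(11) = 5.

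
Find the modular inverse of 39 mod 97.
Since 97 is prime, by Fermat 39^(-1) ≡ 39^{95} ≡ 5 (mod 97). Verify: 39 × 5 = 195 ≡ 1 (mod 97)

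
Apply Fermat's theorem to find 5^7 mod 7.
By Fermat: 5^{6} ≡ 1 mod 7. So 5^{7} = 5^{6} · 5^{1} ≡ 5^{1} ≡ 5 mod 7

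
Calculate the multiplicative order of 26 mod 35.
Powers of 26 mod 35: 26^1≡26, 26^2≡11, 26^3≡6, 26^4≡16, 26^5≡31, 26^6≡1. So the order of 26 is 6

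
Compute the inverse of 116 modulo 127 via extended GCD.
Extended GCD: 116(23) + 127(-21) = 1. So 116^(-1) ≡ 23 mod 127. Verify: 116 × 23 = 2668 ≡ 1 mod 127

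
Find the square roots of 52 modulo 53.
The square roots of 52 mod 53 are 23 and 30. Verify: 23² = 529 ≡ 52 (mod 53)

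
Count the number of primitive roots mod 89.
A prime p has φ(p-1) primitive roots; here φ(88) = 40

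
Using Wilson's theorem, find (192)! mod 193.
By Wilson's theorem, (192)! ≡ -1 ≡ 192 (mod 193)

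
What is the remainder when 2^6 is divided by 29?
By repeated squaring (mod 29): 2^{1}≡2, 2^{2}≡4, 2^{4}≡16. Then 2^{6} = 2^{4+2} ≡ 16 × 4 ≡ 6 (mod 29)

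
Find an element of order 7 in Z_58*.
7 has order 7 mod 58 since 7^{7} ≡ 1 mod 58 and no smaller power works.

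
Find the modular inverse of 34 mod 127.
Since 127 is prime, by Fermat 34^(-1) ≡ 34^{125} ≡ 71 mod 127. Verify: 34 × 71 = 2414 ≡ 1 mod 127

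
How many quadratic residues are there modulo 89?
Exactly half the non-zero residues mod a prime are QRs: (89-1)/2 = 44.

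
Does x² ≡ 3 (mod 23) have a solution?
By Euler's criterion: 3^{11} ≡ 1 (mod 23). Since this equals 1, 3 is a QR.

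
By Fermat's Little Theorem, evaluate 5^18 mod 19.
By Fermat's Little Theorem, 5^{18} ≡ 1 (mod 19) since 19 is prime and gcd(5, 19) = 1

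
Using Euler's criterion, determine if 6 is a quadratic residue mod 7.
By Euler's criterion: 6^{3} ≡ 6 (mod 7). Since this equals -1 (≡ 6), 6 is not a QR.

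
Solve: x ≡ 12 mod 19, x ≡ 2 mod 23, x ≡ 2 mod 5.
M = 19 × 23 × 5 = 2185. M₁ = 115, y₁ ≡ 1 mod 19. M₂ = 95, y₂ ≡ 8 mod 23. M₃ = 437, y₃ ≡ 3 mod 5. x = 12×115×1 + 2×95×8 + 2×437×3 ≡ 1152 mod 2185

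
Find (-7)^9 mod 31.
By repeated squaring mod 31: (-7)^{1}≡24, (-7)^{2}≡18, (-7)^{4}≡14, (-7)^{8}≡10. Then (-7)^{9} = (-7)^{8+1} ≡ 10 × 24 ≡ 23 mod 31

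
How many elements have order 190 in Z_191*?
There are φ(191-1) = φ(190) = 72 primitive roots modulo 191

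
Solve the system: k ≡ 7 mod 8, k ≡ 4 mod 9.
M = 8 × 9 = 72. M₁ = 9, y₁ ≡ 1 mod 8. M₂ = 8, y₂ ≡ 8 mod 9. k = 7×9×1 + 4×8×8 ≡ 31 mod 72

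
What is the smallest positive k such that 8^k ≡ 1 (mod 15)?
Powers of 8 mod 15: 8^1≡8, 8^2≡4, 8^3≡2, 8^4≡1. ord_15(8) = 4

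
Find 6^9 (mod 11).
By repeated squaring (mod 11): 6^{1}≡6, 6^{2}≡3, 6^{4}≡9, 6^{8}≡4. Then 6^{9} = 6^{8+1} ≡ 4 × 6 ≡ 2 (mod 11)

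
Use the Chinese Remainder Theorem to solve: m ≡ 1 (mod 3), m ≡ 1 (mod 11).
M = 3 × 11 = 33. M₁ = 11, y₁ ≡ 2 (mod 3). M₂ = 3, y₂ ≡ 4 (mod 11). m = 1×11×2 + 1×3×4 ≡ 1 (mod 33)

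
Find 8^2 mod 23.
8^{2} = 64 ≡ 18 mod 23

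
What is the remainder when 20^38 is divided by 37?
Using Fermat: 20^{36} ≡ 1 mod 37. 38 ≡ 2 mod 36. So 20^{38} ≡ 20^{2} ≡ 30 mod 37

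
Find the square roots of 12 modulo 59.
The square roots of 12 mod 59 are 22 and 37. Verify: 22² = 484 ≡ 12 mod 59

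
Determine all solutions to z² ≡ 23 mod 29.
The square roots of 23 mod 29 are 20 and 9. Verify: 20² = 400 ≡ 23 mod 29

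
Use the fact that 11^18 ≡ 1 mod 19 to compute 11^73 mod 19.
By Fermat: 11^{18} ≡ 1 mod 19. 73 = 4×18 + 1. So 11^{73} ≡ 11^{1} ≡ 11 mod 19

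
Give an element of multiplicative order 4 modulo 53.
23 has order 4 mod 53 since 23^{4} ≡ 1 mod 53 and no smaller power works.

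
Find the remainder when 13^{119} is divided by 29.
By Fermat: 13^{28} ≡ 1 mod 29. 119 = 4×28 + 7. So 13^{119} ≡ 13^{7} ≡ 28 mod 29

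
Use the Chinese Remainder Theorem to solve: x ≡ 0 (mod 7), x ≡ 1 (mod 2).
M = 7 × 2 = 14. M₁ = 2, y₁ ≡ 4 (mod 7). M₂ = 7, y₂ ≡ 1 (mod 2). x = 0×2×4 + 1×7×1 ≡ 7 (mod 14)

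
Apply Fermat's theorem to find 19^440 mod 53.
By Fermat: 19^{52} ≡ 1 mod 53. 440 ≡ 24 mod 52. So 19^{440} ≡ 19^{24} ≡ 16 mod 53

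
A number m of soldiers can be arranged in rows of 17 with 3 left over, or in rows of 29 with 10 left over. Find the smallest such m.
M = 17 × 29 = 493. M₁ = 29, y₁ ≡ 10 (mod 17). M₂ = 17, y₂ ≡ 12 (mod 29). m = 3×29×10 + 10×17×12 ≡ 445 (mod 493)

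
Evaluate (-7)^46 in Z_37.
Using Fermat: (-7)^{36} ≡ 1 mod 37. 46 ≡ 10 mod 36. So (-7)^{46} ≡ (-7)^{10} ≡ 7 mod 37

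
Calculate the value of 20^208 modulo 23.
Using Fermat: 20^{22} ≡ 1 (mod 23). 208 ≡ 10 (mod 22). So 20^{208} ≡ 20^{10} ≡ 8 (mod 23)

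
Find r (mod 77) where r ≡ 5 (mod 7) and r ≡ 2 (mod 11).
M = 7 × 11 = 77. M₁ = 11, y₁ ≡ 2 (mod 7). M₂ = 7, y₂ ≡ 8 (mod 11). r = 5×11×2 + 2×7×8 ≡ 68 (mod 77)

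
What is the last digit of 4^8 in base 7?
Using Fermat: 4^{6} ≡ 1 (mod 7). 8 ≡ 2 (mod 6). So 4^{8} ≡ 4^{2} ≡ 2 (mod 7)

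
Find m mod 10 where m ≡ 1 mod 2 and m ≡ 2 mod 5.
M = 2 × 5 = 10. M₁ = 5, y₁ ≡ 1 mod 2. M₂ = 2, y₂ ≡ 3 mod 5. m = 1×5×1 + 2×2×3 ≡ 7 mod 10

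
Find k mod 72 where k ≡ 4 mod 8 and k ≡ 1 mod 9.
M = 8 × 9 = 72. M₁ = 9, y₁ ≡ 1 mod 8. M₂ = 8, y₂ ≡ 8 mod 9. k = 4×9×1 + 1×8×8 ≡ 28 mod 72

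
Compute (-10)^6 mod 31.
By repeated squaring (mod 31): (-10)^{1}≡21, (-10)^{2}≡7, (-10)^{4}≡18. Then (-10)^{6} = (-10)^{4+2} ≡ 18 × 7 ≡ 2 (mod 31)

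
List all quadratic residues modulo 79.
Quadratic residues modulo 79: {1, 2, 4, 5, 8, 9, 10, 11, 13, 16, 18, 19, 20, 21, 22, 23, 25, 26, 31, 32, 36, 38, 40, 42, 44, 45, 46, 49, 50, 51, 52, 55, 62, 64, 65, 67, 72, 73, 76}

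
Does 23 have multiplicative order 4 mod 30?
Powers of 23 mod 30: 23^1≡23, 23^2≡19, 23^3≡17, 23^4≡1. First k with 23^k≡1 is k=4. Yes, ord_30(23) = 4.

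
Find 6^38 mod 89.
By repeated squaring mod 89: 6^{1}≡6, 6^{2}≡36, 6^{4}≡50, 6^{8}≡8, 6^{16}≡64, 6^{32}≡2. Then 6^{38} = 6^{32+4+2} ≡ 2 × 50 × 36 ≡ 40 mod 89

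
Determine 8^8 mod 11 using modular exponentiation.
By repeated squaring mod 11: 8^{1}≡8, 8^{2}≡9, 8^{4}≡4, 8^{8}≡5. So 8^{8} ≡ 5 mod 11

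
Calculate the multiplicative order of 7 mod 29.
Powers of 7 mod 29: 7^1≡7, 7^2≡20, 7^3≡24, 7^4≡23, 7^5≡16, 7^6≡25, 7^7≡1. ord_29(7) = 7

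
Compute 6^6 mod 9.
By repeated squaring mod 9: 6^{1}≡6, 6^{2}≡0, 6^{4}≡0. Then 6^{6} = 6^{4+2} ≡ 0 × 0 ≡ 0 mod 9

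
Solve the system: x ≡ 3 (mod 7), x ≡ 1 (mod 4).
M = 7 × 4 = 28. M₁ = 4, y₁ ≡ 2 (mod 7). M₂ = 7, y₂ ≡ 3 (mod 4). x = 3×4×2 + 1×7×3 ≡ 17 (mod 28)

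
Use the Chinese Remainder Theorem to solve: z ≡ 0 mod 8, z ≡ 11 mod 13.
M = 8 × 13 = 104. M₁ = 13, y₁ ≡ 5 mod 8. M₂ = 8, y₂ ≡ 5 mod 13. z = 0×13×5 + 11×8×5 ≡ 24 mod 104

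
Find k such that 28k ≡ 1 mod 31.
Since 31 is prime, by Fermat 28^(-1) ≡ 28^{29} ≡ 10 mod 31. Verify: 28 × 10 = 280 ≡ 1 mod 31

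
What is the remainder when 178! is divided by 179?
By Wilson's theorem, (178)! ≡ -1 ≡ 178 (mod 179)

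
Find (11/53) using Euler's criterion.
(11/53) = 11^{26} mod 53 = 1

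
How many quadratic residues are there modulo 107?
Exactly half the non-zero residues mod a prime are QRs: (107-1)/2 = 53.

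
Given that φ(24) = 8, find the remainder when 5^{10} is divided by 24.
By Euler: 5^{8} ≡ 1 (mod 24) since gcd(5, 24) = 1. 10 = 1×8 + 2. So 5^{10} ≡ 5^{2} ≡ 1 (mod 24)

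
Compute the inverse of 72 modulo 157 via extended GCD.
Extended GCD: 72(24) + 157(-11) = 1. So 72^(-1) ≡ 24 (mod 157). Verify: 72 × 24 = 1728 ≡ 1 (mod 157)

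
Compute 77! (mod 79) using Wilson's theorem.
(78)! = (77)! × (78) ≡ -1 (mod 79). So (77)! ≡ -1 × (78)^(-1) ≡ (-1)×(-1) = 1 (mod 79)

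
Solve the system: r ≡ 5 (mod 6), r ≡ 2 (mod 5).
M = 6 × 5 = 30. M₁ = 5, y₁ ≡ 5 (mod 6). M₂ = 6, y₂ ≡ 1 (mod 5). r = 5×5×5 + 2×6×1 ≡ 17 (mod 30)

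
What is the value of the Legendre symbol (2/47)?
(2/47) = 2^{23} mod 47 = 1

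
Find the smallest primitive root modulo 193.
g = 5. Powers: [5, 25, 125, 46, 37, 185, 153, 186, 158, 18, ...] generates all 192 non-zero residues.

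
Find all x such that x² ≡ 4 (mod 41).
The square roots of 4 mod 41 are 2 and 39. Verify: 2² = 4 ≡ 4 (mod 41)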